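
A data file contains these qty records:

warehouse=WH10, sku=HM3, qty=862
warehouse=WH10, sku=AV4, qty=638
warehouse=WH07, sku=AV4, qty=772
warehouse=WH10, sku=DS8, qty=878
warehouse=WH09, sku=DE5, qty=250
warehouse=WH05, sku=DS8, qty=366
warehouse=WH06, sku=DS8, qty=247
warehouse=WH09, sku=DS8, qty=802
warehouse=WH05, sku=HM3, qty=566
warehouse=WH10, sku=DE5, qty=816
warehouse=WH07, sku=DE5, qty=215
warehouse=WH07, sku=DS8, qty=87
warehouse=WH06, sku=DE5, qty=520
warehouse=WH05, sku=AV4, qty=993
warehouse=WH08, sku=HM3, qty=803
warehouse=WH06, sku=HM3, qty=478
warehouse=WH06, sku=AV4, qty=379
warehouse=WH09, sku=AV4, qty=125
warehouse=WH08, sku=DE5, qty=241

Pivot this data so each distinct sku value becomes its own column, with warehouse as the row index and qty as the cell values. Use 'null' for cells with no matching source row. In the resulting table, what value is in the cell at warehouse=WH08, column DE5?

The long row with warehouse=WH08, sku=DE5 has qty=241.

241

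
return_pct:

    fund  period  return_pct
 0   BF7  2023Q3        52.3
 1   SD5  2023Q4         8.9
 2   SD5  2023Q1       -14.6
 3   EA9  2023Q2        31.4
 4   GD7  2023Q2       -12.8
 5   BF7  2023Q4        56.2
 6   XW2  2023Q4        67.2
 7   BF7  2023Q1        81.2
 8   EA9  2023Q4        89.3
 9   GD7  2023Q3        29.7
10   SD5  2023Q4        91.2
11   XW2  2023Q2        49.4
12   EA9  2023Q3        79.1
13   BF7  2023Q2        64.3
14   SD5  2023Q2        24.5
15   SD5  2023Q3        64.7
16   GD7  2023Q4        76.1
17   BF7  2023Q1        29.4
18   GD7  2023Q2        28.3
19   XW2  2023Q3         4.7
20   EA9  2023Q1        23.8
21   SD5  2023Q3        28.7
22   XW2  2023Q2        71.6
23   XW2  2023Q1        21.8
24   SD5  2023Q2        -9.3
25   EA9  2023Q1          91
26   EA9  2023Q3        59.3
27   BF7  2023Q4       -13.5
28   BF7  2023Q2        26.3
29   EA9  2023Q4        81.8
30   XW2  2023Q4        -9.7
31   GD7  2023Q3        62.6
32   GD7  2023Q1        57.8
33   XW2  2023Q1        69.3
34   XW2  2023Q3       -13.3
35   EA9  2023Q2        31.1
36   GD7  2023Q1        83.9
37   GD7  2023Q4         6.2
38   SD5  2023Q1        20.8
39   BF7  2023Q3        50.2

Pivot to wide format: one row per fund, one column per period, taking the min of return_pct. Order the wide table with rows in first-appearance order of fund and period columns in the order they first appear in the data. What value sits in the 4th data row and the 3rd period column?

57.8

With rows in first-appearance order of fund, row 4 is fund=GD7. period columns in first-appearance order: 2023Q3, 2023Q4, 2023Q1, 2023Q2; column 3 is 2023Q1.
Long rows with fund=GD7, period=2023Q1: min(57.8, 83.9) = 57.8.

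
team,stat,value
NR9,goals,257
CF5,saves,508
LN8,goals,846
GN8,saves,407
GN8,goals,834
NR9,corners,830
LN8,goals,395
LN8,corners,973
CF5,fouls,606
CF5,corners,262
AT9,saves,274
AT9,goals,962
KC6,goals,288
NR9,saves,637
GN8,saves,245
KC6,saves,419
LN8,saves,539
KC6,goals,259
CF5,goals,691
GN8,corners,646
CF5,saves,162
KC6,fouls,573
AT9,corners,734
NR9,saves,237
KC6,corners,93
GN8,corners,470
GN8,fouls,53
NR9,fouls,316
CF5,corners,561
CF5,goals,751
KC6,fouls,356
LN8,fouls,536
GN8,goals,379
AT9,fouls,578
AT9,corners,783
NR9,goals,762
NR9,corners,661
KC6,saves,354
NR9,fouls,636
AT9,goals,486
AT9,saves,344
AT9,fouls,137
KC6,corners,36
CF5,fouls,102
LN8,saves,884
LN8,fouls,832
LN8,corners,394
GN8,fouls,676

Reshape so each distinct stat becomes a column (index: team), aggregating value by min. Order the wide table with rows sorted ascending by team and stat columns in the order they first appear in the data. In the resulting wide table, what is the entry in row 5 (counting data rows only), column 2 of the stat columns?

539

With rows sorted ascending by team, row 5 is team=LN8. stat columns in first-appearance order: goals, saves, corners, fouls; column 2 is saves.
Long rows with team=LN8, stat=saves: min(539, 884) = 539.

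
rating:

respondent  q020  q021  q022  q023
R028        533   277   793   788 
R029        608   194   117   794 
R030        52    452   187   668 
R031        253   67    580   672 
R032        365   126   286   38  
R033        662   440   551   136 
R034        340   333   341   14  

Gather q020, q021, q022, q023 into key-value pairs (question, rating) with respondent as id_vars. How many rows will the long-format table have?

28

7 respondent values × 4 melted columns = 28 rows.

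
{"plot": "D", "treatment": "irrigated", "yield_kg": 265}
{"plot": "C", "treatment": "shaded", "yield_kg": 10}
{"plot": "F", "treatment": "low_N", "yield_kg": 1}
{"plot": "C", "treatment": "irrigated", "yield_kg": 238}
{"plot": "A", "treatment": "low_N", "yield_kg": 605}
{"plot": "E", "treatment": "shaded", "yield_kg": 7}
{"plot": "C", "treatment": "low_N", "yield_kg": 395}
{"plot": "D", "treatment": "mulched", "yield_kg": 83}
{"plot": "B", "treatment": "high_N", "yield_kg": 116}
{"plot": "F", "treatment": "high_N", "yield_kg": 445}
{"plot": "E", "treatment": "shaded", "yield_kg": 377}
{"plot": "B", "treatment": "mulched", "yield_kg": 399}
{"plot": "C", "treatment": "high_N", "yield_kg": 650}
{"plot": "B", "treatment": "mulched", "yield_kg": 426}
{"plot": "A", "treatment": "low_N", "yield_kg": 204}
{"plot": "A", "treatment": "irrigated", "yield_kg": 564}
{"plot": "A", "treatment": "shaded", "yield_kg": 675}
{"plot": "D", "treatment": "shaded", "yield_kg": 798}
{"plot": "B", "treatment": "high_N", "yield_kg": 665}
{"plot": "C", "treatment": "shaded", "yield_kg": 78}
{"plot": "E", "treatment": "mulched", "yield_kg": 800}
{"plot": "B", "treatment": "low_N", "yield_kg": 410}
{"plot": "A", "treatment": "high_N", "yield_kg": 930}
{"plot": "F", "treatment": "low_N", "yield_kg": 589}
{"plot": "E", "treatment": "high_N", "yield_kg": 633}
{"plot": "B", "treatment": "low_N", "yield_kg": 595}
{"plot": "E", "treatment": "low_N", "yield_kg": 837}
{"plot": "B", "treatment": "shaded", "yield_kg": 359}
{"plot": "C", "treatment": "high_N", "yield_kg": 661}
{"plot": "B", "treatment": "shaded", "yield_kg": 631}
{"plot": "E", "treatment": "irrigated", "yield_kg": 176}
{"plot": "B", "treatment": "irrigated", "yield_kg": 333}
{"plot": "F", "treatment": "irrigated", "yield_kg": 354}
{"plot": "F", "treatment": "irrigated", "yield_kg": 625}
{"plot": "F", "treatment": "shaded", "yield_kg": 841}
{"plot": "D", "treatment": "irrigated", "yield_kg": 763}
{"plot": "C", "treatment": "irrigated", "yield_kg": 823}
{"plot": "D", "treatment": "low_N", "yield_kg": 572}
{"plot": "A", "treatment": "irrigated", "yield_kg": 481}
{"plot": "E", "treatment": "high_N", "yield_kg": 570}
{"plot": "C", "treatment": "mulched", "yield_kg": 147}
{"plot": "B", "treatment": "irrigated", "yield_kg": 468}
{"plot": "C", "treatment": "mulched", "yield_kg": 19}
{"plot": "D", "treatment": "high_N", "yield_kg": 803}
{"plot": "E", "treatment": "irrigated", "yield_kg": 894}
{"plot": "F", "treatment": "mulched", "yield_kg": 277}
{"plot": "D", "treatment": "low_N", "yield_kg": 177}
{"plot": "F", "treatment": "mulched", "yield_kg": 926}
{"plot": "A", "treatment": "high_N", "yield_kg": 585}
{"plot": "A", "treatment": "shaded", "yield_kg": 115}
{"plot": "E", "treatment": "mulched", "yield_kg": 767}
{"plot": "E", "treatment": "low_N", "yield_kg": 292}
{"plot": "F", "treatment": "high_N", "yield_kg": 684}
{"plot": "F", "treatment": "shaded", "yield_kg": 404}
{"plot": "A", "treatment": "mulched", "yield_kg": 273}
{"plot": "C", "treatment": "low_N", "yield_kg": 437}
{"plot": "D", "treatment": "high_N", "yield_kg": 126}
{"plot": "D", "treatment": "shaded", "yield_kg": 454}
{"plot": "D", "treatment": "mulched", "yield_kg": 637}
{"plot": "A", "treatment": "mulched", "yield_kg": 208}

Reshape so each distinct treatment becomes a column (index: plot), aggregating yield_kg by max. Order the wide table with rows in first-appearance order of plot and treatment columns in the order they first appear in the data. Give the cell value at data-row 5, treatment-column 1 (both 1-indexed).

894

With rows in first-appearance order of plot, row 5 is plot=E. treatment columns in first-appearance order: irrigated, shaded, low_N, mulched, high_N; column 1 is irrigated.
Long rows with plot=E, treatment=irrigated: max(176, 894) = 894.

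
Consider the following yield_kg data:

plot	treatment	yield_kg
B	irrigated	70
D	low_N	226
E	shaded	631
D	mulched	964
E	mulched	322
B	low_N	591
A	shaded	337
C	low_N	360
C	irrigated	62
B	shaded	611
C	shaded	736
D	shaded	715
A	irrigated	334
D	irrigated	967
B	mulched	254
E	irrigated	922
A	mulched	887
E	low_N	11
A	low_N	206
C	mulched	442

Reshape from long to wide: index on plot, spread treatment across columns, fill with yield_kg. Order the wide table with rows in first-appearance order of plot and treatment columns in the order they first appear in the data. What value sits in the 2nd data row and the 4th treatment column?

964

With rows in first-appearance order of plot, row 2 is plot=D. treatment columns in first-appearance order: irrigated, low_N, shaded, mulched; column 4 is mulched.
Long rows with plot=D, treatment=mulched: yield_kg = 964.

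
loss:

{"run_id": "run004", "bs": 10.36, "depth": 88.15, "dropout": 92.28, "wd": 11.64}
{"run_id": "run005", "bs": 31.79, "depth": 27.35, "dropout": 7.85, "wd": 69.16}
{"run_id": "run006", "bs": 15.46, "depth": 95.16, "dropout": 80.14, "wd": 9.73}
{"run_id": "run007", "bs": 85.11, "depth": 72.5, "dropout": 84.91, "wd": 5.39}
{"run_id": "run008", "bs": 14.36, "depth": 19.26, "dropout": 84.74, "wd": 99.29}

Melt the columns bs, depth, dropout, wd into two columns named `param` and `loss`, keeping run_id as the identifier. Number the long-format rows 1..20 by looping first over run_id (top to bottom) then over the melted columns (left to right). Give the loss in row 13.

85.11

20 rows total (5 × 4). Row 13: index ⌊(13-1)/4⌋ = 3 into run_id → run007; (13-1) mod 4 = 0 into the melted columns → bs.
So row 13 is (run007, bs, 85.11); loss = 85.11.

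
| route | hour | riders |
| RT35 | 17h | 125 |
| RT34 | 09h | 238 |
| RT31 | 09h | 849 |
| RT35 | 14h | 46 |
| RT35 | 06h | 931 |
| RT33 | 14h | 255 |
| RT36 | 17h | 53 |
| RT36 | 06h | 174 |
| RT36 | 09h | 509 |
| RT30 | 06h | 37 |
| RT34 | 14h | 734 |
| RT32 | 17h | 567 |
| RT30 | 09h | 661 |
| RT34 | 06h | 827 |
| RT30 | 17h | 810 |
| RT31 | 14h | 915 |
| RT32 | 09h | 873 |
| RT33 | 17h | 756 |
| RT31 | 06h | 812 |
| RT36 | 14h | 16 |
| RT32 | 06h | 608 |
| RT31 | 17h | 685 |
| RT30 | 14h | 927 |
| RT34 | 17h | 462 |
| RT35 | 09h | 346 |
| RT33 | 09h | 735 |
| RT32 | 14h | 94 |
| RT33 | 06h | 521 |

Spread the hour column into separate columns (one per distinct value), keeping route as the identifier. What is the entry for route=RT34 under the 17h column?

Wide layout: rows indexed by route, columns are the 4 distinct hour values (17h, 09h, 14h, 06h).
Cell (route=RT34, hour=17h) draws from the long row where route=RT34 and hour=17h, which has riders=462.

462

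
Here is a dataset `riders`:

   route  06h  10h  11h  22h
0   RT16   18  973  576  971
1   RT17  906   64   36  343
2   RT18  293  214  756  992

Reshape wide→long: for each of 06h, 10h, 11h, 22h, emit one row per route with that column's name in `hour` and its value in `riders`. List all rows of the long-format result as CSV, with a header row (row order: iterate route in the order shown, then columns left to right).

route,hour,riders
RT16,06h,18
RT16,10h,973
RT16,11h,576
RT16,22h,971
RT17,06h,906
RT17,10h,64
RT17,11h,36
RT17,22h,343
RT18,06h,293
RT18,10h,214
RT18,11h,756
RT18,22h,992

Each (route, column) pair becomes one row: 3 × 4 = 12 rows.
For example, (RT16, 06h) → riders=18.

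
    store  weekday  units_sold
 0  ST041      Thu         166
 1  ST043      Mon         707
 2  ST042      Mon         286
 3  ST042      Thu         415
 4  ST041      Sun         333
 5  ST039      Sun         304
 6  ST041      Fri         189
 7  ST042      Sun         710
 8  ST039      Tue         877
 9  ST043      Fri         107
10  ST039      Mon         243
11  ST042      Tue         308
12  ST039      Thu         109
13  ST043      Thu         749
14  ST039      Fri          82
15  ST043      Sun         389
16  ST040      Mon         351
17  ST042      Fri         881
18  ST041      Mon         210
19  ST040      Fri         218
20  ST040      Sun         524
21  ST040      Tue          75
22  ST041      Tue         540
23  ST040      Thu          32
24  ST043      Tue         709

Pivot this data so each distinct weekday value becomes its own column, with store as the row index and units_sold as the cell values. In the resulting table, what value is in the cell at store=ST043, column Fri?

107

Wide layout: rows indexed by store, columns are the 5 distinct weekday values (Thu, Mon, Sun, Fri, Tue).
Cell (store=ST043, weekday=Fri) draws from the long row where store=ST043 and weekday=Fri, which has units_sold=107.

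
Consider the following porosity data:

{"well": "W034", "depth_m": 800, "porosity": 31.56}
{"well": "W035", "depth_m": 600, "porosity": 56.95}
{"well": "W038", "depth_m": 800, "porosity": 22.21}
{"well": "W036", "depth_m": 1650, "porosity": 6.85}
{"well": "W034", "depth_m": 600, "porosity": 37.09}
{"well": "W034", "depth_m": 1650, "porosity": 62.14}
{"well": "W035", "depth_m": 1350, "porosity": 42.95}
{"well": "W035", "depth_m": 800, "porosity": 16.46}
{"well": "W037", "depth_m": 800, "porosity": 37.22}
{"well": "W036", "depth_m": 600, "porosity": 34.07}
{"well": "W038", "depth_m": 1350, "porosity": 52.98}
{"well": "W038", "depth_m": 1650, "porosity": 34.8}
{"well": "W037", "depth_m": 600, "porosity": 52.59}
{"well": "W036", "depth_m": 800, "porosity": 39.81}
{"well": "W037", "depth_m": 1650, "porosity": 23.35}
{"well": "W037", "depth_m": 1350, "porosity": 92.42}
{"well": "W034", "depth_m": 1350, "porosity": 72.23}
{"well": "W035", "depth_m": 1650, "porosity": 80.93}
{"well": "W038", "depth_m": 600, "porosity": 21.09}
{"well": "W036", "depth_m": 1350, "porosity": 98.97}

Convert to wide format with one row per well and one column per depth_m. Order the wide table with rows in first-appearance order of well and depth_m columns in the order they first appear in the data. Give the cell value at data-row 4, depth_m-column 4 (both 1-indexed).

98.97

With rows in first-appearance order of well, row 4 is well=W036. depth_m columns in first-appearance order: 800, 600, 1650, 1350; column 4 is 1350.
Long rows with well=W036, depth_m=1350: porosity = 98.97.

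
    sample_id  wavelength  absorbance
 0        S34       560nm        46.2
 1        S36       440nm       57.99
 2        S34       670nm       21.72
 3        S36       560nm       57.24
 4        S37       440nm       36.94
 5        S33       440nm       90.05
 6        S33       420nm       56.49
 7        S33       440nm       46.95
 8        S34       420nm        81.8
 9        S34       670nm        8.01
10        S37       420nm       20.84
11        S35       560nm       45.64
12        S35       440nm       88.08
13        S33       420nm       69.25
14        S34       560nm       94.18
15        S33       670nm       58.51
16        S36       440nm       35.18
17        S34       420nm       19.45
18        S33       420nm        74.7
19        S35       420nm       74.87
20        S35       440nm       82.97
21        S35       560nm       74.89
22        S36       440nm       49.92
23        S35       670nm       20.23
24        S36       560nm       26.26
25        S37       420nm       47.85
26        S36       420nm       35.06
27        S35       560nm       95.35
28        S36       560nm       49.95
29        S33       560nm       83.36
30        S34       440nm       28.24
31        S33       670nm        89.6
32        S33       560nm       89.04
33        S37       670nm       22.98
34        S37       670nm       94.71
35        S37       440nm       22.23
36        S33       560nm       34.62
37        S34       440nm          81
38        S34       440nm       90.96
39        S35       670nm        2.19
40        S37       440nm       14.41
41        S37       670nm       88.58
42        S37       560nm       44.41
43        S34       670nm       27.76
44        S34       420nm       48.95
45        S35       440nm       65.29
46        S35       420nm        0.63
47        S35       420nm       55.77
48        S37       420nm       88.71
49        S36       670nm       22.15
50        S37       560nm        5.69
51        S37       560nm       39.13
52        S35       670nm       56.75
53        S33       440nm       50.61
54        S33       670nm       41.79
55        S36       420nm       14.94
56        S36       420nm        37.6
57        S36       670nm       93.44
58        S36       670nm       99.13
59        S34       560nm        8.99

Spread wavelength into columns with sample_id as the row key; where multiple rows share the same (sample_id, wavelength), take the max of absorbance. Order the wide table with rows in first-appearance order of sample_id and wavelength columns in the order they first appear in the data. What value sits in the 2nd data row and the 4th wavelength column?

37.6

With rows in first-appearance order of sample_id, row 2 is sample_id=S36. wavelength columns in first-appearance order: 560nm, 440nm, 670nm, 420nm; column 4 is 420nm.
Long rows with sample_id=S36, wavelength=420nm: max(35.06, 14.94, 37.6) = 37.6.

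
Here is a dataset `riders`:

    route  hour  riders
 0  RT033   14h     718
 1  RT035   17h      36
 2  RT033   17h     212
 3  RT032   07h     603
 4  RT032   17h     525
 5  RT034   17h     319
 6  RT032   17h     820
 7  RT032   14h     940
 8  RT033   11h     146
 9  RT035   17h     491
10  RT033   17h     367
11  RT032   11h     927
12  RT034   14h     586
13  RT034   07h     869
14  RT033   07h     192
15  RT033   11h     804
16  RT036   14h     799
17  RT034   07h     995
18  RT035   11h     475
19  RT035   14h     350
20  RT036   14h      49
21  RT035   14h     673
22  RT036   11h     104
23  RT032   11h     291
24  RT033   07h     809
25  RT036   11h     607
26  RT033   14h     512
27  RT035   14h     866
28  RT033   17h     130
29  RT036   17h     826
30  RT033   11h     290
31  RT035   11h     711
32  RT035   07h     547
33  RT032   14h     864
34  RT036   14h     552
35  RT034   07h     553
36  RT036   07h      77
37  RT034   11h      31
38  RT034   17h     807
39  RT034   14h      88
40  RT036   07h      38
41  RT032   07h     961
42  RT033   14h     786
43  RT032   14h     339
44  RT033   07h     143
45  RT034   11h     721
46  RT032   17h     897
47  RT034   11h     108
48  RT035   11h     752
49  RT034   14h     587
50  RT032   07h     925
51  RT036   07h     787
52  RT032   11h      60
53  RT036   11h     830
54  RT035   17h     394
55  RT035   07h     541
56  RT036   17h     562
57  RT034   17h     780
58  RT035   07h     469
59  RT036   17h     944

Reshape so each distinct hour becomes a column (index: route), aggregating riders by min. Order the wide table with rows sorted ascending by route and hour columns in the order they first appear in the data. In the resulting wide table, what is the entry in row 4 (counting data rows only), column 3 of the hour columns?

With rows sorted ascending by route, row 4 is route=RT035. hour columns in first-appearance order: 14h, 17h, 07h, 11h; column 3 is 07h.
Long rows with route=RT035, hour=07h: min(547, 541, 469) = 469.

469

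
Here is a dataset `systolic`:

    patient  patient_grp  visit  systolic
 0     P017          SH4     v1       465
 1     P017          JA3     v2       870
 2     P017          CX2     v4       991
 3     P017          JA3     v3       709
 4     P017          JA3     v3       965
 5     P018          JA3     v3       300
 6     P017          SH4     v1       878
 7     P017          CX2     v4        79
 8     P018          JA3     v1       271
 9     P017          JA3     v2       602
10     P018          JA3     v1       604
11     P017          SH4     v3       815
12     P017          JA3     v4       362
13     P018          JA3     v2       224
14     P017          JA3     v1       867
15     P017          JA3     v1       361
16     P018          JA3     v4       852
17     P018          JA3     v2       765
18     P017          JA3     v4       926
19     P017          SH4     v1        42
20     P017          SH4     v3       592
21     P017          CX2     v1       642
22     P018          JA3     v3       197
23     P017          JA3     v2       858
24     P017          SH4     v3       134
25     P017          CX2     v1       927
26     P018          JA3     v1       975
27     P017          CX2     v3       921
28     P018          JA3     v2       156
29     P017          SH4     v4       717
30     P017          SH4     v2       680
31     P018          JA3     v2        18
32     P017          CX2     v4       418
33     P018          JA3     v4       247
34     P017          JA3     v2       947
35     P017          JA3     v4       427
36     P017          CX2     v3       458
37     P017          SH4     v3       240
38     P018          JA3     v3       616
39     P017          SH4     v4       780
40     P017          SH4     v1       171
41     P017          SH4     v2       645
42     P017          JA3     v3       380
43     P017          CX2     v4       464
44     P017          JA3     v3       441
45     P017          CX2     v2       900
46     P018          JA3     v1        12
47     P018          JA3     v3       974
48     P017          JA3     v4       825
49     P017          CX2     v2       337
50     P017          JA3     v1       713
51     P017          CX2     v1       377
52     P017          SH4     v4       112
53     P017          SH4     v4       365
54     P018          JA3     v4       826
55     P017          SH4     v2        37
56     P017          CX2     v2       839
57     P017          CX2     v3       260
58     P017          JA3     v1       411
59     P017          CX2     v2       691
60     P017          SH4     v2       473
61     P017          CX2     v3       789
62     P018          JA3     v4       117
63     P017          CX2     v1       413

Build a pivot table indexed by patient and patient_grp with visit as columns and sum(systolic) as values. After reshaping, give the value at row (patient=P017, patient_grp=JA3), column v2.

3277

Rows with patient=P017, patient_grp=JA3 and visit=v2: systolic values are 870, 602, 858, 947.
870 + 602 + 858 + 947 = 3277.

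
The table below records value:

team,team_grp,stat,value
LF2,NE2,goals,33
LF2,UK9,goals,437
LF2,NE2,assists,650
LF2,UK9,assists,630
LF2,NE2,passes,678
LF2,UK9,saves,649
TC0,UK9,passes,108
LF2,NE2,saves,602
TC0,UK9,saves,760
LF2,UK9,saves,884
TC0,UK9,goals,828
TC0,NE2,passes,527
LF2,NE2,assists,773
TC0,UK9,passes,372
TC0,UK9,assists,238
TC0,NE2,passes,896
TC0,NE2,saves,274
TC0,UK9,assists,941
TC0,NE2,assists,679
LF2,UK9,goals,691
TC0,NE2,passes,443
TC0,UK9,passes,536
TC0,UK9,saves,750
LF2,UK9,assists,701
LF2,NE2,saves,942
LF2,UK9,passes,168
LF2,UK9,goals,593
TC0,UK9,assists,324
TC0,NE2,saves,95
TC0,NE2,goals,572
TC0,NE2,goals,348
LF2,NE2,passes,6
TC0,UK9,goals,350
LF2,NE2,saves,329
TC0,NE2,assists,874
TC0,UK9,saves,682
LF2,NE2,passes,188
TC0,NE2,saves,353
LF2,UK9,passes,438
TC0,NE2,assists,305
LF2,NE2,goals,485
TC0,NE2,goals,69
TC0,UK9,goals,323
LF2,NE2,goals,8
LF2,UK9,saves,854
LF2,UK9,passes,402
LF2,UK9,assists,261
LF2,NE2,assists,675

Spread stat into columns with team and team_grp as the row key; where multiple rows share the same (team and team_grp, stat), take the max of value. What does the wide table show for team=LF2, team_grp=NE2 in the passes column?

Rows with team=LF2, team_grp=NE2 and stat=passes: value values are 678, 6, 188.
max(678, 6, 188) = 678.

678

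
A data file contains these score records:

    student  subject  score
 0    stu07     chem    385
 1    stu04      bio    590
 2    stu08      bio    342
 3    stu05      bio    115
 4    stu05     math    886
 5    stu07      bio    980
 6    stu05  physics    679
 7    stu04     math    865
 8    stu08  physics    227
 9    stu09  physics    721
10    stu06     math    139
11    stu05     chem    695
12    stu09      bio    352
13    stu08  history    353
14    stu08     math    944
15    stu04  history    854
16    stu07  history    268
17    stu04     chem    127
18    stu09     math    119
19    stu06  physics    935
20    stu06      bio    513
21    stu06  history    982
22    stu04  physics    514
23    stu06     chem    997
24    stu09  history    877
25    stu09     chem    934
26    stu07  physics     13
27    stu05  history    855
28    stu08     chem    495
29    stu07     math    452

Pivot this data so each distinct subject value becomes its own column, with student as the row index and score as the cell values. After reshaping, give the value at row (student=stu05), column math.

Wide layout: rows indexed by student, columns are the 5 distinct subject values (chem, bio, math, physics, history).
Cell (student=stu05, subject=math) draws from the long row where student=stu05 and subject=math, which has score=886.

886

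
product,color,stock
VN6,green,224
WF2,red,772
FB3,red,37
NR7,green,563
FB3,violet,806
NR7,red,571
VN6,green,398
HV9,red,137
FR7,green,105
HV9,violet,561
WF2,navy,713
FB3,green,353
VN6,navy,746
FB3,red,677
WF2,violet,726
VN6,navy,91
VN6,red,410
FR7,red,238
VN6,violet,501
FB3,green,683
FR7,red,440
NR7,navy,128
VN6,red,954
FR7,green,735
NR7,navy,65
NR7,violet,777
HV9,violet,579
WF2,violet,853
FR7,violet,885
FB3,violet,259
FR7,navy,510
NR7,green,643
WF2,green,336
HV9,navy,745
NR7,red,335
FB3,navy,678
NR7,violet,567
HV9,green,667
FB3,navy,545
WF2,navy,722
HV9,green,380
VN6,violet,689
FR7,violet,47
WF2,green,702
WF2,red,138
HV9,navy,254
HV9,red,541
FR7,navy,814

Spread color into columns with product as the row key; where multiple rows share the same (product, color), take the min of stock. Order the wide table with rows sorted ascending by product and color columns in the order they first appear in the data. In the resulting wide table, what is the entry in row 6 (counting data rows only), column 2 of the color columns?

With rows sorted ascending by product, row 6 is product=WF2. color columns in first-appearance order: green, red, violet, navy; column 2 is red.
Long rows with product=WF2, color=red: min(772, 138) = 138.

138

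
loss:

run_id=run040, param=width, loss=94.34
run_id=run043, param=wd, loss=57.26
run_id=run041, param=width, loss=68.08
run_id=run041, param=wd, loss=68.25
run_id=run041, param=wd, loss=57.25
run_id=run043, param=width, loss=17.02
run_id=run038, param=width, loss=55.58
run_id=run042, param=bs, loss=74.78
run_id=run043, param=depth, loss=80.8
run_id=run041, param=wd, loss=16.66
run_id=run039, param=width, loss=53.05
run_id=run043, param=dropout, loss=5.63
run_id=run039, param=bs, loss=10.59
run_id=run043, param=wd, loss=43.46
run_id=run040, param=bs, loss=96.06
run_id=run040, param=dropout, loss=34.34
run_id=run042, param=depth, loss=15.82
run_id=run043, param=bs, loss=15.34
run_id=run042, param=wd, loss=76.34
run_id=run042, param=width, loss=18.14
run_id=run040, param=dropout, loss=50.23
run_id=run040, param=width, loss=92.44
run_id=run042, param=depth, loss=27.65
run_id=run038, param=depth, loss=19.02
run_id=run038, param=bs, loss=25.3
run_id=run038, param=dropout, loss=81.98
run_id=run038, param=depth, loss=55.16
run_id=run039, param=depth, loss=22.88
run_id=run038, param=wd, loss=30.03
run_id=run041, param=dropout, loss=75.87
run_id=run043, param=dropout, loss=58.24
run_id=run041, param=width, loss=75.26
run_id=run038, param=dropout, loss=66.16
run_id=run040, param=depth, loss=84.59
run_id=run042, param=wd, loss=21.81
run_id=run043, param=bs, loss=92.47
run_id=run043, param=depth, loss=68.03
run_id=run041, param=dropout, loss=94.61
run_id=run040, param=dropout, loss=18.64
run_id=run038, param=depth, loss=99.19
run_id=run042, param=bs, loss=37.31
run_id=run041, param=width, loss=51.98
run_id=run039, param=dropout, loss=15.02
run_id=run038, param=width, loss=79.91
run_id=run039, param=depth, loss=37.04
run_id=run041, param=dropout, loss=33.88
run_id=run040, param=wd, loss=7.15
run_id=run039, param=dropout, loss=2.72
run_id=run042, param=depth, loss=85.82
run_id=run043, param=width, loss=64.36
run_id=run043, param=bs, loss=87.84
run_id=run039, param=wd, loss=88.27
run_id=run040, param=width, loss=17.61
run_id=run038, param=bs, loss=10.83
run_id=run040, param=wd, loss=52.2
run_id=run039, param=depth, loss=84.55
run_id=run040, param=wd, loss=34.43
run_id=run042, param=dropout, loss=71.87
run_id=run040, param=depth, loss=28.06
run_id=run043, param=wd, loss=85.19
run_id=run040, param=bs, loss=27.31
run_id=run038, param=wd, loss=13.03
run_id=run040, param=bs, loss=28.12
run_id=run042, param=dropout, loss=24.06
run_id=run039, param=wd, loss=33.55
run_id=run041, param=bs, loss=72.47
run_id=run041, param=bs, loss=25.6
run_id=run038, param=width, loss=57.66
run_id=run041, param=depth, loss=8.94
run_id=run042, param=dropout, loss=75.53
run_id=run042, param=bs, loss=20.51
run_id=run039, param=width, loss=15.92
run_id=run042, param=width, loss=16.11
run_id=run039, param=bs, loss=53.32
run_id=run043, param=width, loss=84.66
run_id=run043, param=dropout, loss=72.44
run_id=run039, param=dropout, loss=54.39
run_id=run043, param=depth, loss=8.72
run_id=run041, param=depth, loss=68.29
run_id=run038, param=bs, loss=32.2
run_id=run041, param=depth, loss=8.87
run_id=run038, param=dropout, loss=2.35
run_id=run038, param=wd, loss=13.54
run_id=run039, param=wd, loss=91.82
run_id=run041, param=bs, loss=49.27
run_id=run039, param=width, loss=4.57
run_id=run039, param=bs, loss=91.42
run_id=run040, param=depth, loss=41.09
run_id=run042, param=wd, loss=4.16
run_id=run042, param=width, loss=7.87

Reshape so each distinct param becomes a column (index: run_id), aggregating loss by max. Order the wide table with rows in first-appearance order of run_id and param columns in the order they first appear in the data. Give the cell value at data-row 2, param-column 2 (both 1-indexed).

85.19

With rows in first-appearance order of run_id, row 2 is run_id=run043. param columns in first-appearance order: width, wd, bs, depth, dropout; column 2 is wd.
Long rows with run_id=run043, param=wd: max(57.26, 43.46, 85.19) = 85.19.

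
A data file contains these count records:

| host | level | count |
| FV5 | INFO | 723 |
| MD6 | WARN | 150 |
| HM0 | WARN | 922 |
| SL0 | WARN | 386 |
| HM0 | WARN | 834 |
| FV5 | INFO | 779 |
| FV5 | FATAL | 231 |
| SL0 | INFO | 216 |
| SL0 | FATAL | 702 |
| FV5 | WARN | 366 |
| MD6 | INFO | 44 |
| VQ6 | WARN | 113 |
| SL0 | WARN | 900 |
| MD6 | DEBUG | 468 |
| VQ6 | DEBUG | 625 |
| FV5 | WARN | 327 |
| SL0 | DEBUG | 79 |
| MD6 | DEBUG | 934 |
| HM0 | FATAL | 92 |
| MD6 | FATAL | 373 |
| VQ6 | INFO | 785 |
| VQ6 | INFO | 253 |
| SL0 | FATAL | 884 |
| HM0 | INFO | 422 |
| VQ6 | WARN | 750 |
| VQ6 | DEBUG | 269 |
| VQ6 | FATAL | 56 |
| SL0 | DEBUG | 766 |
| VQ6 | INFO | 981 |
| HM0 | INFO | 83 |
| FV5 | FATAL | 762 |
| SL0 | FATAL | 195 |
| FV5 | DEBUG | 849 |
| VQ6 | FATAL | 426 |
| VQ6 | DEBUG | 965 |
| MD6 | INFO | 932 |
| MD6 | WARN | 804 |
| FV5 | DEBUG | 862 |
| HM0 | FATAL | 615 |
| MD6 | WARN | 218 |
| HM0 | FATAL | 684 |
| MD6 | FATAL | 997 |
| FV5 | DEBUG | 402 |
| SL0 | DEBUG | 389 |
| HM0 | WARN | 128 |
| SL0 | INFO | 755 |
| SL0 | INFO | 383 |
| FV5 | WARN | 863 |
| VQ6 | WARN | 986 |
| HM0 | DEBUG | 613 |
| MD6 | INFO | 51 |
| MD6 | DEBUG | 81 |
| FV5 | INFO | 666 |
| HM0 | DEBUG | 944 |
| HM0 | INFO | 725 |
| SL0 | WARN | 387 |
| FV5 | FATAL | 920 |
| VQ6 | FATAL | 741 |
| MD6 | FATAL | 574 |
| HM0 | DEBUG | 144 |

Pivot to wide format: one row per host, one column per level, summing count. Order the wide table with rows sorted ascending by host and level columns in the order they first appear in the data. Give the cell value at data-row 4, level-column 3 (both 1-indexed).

With rows sorted ascending by host, row 4 is host=SL0. level columns in first-appearance order: INFO, WARN, FATAL, DEBUG; column 3 is FATAL.
Long rows with host=SL0, level=FATAL: 702 + 884 + 195 = 1781.

1781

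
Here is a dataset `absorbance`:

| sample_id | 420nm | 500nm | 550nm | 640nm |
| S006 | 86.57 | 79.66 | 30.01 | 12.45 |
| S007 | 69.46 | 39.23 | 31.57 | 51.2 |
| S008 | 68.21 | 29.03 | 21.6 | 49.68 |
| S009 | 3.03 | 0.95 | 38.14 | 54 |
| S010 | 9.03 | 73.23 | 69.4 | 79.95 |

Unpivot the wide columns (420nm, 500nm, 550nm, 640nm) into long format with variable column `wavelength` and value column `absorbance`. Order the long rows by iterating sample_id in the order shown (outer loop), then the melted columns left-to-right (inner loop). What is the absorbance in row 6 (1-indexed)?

20 rows total (5 × 4). Row 6: index ⌊(6-1)/4⌋ = 1 into sample_id → S007; (6-1) mod 4 = 1 into the melted columns → 500nm.
So row 6 is (S007, 500nm, 39.23); absorbance = 39.23.

39.23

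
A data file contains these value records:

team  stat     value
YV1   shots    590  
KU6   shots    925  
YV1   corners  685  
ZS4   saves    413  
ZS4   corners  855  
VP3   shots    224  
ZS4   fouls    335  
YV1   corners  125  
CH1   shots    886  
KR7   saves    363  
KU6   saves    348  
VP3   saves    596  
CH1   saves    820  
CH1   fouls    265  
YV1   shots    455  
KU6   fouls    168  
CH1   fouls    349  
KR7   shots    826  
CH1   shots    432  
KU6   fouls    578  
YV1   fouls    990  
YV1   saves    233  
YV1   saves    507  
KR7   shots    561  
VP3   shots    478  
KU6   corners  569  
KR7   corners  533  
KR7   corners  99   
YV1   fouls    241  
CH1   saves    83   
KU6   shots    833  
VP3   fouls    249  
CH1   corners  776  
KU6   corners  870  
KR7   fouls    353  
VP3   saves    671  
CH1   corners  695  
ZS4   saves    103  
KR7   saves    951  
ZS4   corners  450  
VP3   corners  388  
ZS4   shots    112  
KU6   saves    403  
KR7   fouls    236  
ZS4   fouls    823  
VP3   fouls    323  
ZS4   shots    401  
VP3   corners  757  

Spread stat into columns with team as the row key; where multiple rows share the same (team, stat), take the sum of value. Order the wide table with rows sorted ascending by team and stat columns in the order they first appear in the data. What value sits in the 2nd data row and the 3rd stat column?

1314

With rows sorted ascending by team, row 2 is team=KR7. stat columns in first-appearance order: shots, corners, saves, fouls; column 3 is saves.
Long rows with team=KR7, stat=saves: 363 + 951 = 1314.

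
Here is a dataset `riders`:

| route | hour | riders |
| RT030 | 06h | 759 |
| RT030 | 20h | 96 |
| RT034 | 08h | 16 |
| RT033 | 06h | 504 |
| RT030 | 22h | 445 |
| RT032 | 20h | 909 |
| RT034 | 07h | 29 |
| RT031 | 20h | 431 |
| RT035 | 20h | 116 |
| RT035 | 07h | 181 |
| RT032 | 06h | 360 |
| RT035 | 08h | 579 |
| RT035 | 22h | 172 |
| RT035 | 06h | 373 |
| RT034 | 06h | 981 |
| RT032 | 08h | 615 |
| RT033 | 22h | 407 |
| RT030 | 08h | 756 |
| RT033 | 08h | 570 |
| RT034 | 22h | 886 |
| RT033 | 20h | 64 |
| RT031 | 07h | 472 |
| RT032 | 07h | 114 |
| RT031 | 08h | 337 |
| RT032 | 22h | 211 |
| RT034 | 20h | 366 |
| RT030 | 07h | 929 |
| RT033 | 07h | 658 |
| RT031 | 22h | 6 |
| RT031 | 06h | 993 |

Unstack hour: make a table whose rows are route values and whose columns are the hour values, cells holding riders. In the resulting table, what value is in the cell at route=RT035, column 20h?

116

Wide layout: rows indexed by route, columns are the 5 distinct hour values (06h, 20h, 08h, 22h, 07h).
Cell (route=RT035, hour=20h) draws from the long row where route=RT035 and hour=20h, which has riders=116.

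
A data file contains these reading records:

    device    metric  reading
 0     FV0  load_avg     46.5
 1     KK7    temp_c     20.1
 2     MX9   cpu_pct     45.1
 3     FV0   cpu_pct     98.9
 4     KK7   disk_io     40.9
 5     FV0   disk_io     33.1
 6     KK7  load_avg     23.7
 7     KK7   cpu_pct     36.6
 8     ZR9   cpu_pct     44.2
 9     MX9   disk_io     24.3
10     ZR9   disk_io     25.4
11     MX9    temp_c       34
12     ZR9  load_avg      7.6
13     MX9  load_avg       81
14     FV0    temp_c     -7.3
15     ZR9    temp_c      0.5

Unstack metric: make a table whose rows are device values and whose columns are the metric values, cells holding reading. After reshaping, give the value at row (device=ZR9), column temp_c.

0.5

Wide layout: rows indexed by device, columns are the 4 distinct metric values (load_avg, temp_c, cpu_pct, disk_io).
Cell (device=ZR9, metric=temp_c) draws from the long row where device=ZR9 and metric=temp_c, which has reading=0.5.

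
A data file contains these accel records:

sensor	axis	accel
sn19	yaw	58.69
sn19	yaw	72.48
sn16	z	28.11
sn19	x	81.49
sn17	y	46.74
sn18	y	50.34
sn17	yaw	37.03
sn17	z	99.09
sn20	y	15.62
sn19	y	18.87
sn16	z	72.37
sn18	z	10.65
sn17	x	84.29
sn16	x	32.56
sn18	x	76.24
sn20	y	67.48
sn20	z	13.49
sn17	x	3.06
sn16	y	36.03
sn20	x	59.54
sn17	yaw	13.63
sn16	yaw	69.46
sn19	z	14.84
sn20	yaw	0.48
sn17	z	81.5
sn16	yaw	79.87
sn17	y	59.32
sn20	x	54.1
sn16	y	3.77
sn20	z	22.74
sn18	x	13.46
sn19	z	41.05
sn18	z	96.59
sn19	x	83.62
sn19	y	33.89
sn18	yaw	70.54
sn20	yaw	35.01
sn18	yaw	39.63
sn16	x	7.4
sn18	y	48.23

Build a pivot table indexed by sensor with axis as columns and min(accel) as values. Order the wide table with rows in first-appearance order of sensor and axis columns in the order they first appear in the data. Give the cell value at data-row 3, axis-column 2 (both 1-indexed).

81.5

With rows in first-appearance order of sensor, row 3 is sensor=sn17. axis columns in first-appearance order: yaw, z, x, y; column 2 is z.
Long rows with sensor=sn17, axis=z: min(99.09, 81.5) = 81.5.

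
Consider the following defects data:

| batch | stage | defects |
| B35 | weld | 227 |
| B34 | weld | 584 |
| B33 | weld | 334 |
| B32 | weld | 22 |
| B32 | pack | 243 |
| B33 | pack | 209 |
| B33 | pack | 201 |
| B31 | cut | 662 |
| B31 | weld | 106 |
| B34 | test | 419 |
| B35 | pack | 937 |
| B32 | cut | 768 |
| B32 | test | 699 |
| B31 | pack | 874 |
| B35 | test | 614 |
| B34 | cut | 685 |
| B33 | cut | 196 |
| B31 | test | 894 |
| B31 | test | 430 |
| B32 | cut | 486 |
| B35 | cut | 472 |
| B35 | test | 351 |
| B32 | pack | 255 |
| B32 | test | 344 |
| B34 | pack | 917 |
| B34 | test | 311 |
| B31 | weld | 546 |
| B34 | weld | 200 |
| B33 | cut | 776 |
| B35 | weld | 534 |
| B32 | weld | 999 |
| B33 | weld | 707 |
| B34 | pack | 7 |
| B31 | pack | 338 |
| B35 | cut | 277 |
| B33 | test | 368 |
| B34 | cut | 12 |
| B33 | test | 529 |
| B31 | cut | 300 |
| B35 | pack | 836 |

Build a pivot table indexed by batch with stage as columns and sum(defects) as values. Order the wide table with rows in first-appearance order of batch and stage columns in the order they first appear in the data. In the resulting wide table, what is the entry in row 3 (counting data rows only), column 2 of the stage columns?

410

With rows in first-appearance order of batch, row 3 is batch=B33. stage columns in first-appearance order: weld, pack, cut, test; column 2 is pack.
Long rows with batch=B33, stage=pack: 209 + 201 = 410.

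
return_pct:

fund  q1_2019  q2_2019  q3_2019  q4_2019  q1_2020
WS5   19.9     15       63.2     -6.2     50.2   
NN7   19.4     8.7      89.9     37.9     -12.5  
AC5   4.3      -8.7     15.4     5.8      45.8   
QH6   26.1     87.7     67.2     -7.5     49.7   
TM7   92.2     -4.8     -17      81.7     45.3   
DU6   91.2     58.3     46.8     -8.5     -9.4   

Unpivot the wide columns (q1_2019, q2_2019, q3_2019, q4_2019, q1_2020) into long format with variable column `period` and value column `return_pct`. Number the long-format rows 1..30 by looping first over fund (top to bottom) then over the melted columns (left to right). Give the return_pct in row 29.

-8.5

30 rows total (6 × 5). Row 29: index ⌊(29-1)/5⌋ = 5 into fund → DU6; (29-1) mod 5 = 3 into the melted columns → q4_2019.
So row 29 is (DU6, q4_2019, -8.5); return_pct = -8.5.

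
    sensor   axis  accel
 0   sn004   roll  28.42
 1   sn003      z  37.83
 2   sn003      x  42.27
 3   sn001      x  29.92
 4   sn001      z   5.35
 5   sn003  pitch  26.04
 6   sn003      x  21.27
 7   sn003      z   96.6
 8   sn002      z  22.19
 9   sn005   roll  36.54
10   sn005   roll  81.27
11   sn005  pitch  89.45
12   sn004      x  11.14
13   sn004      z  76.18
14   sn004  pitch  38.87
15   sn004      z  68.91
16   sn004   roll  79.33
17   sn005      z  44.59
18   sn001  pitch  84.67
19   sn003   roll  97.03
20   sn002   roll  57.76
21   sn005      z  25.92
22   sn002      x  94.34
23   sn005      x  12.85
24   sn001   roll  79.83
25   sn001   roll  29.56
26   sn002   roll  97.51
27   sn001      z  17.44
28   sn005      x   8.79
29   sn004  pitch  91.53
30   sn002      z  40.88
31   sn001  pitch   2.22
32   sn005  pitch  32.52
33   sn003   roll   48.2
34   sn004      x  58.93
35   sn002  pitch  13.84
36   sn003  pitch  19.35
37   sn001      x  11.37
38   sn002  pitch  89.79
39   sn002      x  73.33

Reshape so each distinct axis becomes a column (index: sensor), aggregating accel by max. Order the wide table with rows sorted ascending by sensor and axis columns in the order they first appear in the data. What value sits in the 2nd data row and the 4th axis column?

89.79

With rows sorted ascending by sensor, row 2 is sensor=sn002. axis columns in first-appearance order: roll, z, x, pitch; column 4 is pitch.
Long rows with sensor=sn002, axis=pitch: max(13.84, 89.79) = 89.79.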